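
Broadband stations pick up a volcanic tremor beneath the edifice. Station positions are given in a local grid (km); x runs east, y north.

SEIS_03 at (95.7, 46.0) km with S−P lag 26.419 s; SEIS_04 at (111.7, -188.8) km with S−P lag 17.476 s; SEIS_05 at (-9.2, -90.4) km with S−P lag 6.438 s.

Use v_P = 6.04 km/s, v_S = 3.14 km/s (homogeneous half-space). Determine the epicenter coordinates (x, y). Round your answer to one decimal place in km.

Distance from S−P lag: d = Δt · v_P v_S / (v_P − v_S) = Δt · (6.04·3.14)/(6.04−3.14) ≈ 6.5399·Δt.
So d_SEIS_03 = 172.78, d_SEIS_04 = 114.29, d_SEIS_05 = 42.10 km.
Circle about each station: (x − 95.7)² + (y − 46.0)² = 172.78²; (x − 111.7)² + (y + 188.8)² = 114.29²; (x + 9.2)² + (y + 90.4)² = 42.10².
Subtracting pairs of circle equations eliminates x²+y² and gives linear equations (the radical axes):
32.0 x − 469.6 y = 53638.56
-209.8 x − 272.8 y = 25062.83
Solving the 2×2 system: x ≈ 26.7, y ≈ -112.4 km.

x ≈ 26.7 km, y ≈ -112.4 km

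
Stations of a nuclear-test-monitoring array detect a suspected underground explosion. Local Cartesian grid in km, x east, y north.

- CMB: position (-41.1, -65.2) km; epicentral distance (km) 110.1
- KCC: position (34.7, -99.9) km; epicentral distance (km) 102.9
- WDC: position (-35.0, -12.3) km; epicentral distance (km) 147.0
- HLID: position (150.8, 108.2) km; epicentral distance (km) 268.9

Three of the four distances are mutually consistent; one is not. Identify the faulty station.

Solve using three stations at a time. Using CMB, WDC, HLID (subtract circle equations pairwise → linear system) gives (x, y) ≈ (41.8, -137.6).
Distances from that point to each station vs reported:
  CMB: calculated 110.1 vs reported 110.1 → residual 0.0 km
  KCC: calculated 38.4 vs reported 102.9 → residual 64.5 km
  WDC: calculated 147.0 vs reported 147.0 → residual 0.0 km
  HLID: calculated 268.9 vs reported 268.9 → residual 0.0 km
CMB, WDC, HLID are mutually consistent (residuals ≈ 0); KCC is off by 64.5 km.

KCC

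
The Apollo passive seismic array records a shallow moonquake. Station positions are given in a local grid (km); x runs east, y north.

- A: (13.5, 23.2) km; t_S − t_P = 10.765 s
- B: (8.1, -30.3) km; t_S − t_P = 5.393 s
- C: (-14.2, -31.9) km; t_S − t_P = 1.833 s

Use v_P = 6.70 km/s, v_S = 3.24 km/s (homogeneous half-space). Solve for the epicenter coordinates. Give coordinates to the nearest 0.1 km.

(-25.7, -31.8)

Distance from S−P lag: d = Δt · v_P v_S / (v_P − v_S) = Δt · (6.70·3.24)/(6.70−3.24) ≈ 6.2740·Δt.
So d_A = 67.54, d_B = 33.84, d_C = 11.50 km.
Circle about each station: (x − 13.5)² + (y − 23.2)² = 67.54²; (x − 8.1)² + (y + 30.3)² = 33.84²; (x + 14.2)² + (y + 31.9)² = 11.50².
Subtracting the A equation from the B and C equations removes the quadratic terms:
-10.8 x − 107.0 y = 3679.72
-55.4 x − 110.2 y = 4928.16
Solving the 2×2 system: x ≈ -25.7, y ≈ -31.8 km.
Check against A (with the unrounded x, y): √((x − 13.5)²+(y − 23.2)²) = 67.54 ≈ 67.54 km. ✓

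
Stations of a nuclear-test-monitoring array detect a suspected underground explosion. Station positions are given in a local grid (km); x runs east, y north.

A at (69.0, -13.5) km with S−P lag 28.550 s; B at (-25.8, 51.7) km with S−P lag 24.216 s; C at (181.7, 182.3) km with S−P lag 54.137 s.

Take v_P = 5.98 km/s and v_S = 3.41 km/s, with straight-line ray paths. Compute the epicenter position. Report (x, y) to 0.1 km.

Distance from S−P lag: d = Δt · v_P v_S / (v_P − v_S) = Δt · (5.98·3.41)/(5.98−3.41) ≈ 7.9346·Δt.
So d_A = 226.53, d_B = 192.14, d_C = 429.55 km.
Circle about each station: (x − 69.0)² + (y + 13.5)² = 226.53²; (x + 25.8)² + (y − 51.7)² = 192.14²; (x − 181.7)² + (y − 182.3)² = 429.55².
Subtracting the A equation from the B and C equations removes the quadratic terms:
-189.6 x + 130.4 y = 12793.34
225.4 x + 391.6 y = -71892.43
Solving the 2×2 system: x ≈ -138.8, y ≈ -103.7 km.
Check against A (with the unrounded x, y): √((x − 69.0)²+(y + 13.5)²) = 226.53 ≈ 226.53 km. ✓

x ≈ -138.8 km, y ≈ -103.7 km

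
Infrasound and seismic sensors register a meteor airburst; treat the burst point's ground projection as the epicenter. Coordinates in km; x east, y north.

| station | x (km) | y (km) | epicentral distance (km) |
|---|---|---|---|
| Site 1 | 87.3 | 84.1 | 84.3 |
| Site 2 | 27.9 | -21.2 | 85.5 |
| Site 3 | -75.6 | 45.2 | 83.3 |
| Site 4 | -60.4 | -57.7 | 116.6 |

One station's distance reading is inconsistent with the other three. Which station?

Solve using three stations at a time. Using Site 1, Site 2, Site 3 (subtract circle equations pairwise → linear system) gives (x, y) ≈ (6.1, 61.5).
Distances from that point to each station vs reported:
  Site 1: calculated 84.3 vs reported 84.3 → residual 0.0 km
  Site 2: calculated 85.5 vs reported 85.5 → residual 0.0 km
  Site 3: calculated 83.3 vs reported 83.3 → residual 0.0 km
  Site 4: calculated 136.5 vs reported 116.6 → residual 19.9 km
Site 1, Site 2, Site 3 are mutually consistent (residuals ≈ 0); Site 4 is off by 19.9 km.

Site 4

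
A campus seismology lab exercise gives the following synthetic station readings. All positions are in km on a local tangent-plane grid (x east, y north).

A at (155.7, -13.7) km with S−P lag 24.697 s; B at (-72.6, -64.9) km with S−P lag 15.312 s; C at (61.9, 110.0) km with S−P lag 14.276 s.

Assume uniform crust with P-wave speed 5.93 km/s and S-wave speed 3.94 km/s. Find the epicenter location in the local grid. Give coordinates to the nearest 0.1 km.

-105.7 km east, 111.8 km north

Distance from S−P lag: d = Δt · v_P v_S / (v_P − v_S) = Δt · (5.93·3.94)/(5.93−3.94) ≈ 11.7408·Δt.
So d_A = 289.96, d_B = 179.78, d_C = 167.61 km.
Circle about each station: (x − 155.7)² + (y + 13.7)² = 289.96²; (x + 72.6)² + (y + 64.9)² = 179.78²; (x − 61.9)² + (y − 110.0)² = 167.61².
Subtracting the A equation from the B and C equations removes the quadratic terms:
-456.6 x − 102.4 y = 36808.54
-187.6 x + 247.4 y = 47485.12
Solving the 2×2 system: x ≈ -105.7, y ≈ 111.8 km.
Check against A (with the unrounded x, y): √((x − 155.7)²+(y + 13.7)²) = 289.95 ≈ 289.96 km. ✓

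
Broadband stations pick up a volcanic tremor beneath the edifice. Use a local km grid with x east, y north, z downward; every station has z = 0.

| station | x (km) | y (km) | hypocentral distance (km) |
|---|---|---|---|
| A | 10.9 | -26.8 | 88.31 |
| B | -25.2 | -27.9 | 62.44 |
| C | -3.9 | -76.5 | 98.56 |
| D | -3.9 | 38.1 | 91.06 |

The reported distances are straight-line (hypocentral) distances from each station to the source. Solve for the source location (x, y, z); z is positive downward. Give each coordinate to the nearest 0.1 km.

(-61.6, -13.0, 48.5)

Each station gives a sphere (x−x_i)² + (y−y_i)² + z² = d_i² (stations at z=0).
Subtracting the A sphere from B and C: z² cancels, leaving linear equations in x and y:
-72.2 x − 2.2 y = 4476.30
-29.6 x − 99.4 y = 3114.99
Solving: x ≈ -61.603, y ≈ -12.993 km (keep extra digits for the depth step; rounded: -61.6, -13.0).
Then from the A sphere: z² = 88.31² − (x − 10.9)² − (y + 26.8)² with x = -61.603, y = -12.993, so z ≈ 48.491 ≈ 48.5 km.
Check against D (with the unrounded solution): distance 91.06 ≈ 91.06 km. ✓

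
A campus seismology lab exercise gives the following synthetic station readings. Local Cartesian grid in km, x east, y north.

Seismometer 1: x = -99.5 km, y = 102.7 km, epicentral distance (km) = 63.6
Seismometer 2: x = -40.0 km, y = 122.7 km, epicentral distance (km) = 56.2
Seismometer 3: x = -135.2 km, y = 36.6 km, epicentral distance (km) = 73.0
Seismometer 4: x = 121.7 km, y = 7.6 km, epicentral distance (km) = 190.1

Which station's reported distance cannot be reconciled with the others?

Solve using three stations at a time. Using Seismometer 1, Seismometer 3, Seismometer 4 (subtract circle equations pairwise → linear system) gives (x, y) ≈ (-63.5, 50.3).
Distances from that point to each station vs reported:
  Seismometer 1: calculated 63.6 vs reported 63.6 → residual 0.0 km
  Seismometer 2: calculated 76.1 vs reported 56.2 → residual 19.9 km
  Seismometer 3: calculated 73.0 vs reported 73.0 → residual 0.0 km
  Seismometer 4: calculated 190.1 vs reported 190.1 → residual 0.0 km
Seismometer 1, Seismometer 3, Seismometer 4 are mutually consistent (residuals ≈ 0); Seismometer 2 is off by 19.9 km.

Seismometer 2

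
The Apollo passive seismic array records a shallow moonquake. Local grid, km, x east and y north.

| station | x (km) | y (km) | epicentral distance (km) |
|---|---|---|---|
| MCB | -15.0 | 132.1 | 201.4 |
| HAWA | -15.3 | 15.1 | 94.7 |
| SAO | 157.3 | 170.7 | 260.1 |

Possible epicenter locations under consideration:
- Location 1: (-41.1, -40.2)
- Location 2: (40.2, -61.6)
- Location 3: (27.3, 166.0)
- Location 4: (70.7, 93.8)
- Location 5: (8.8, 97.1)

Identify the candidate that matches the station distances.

For each candidate, compare |candidate − station| to the reported distance:
Location 1: residuals MCB 27.1, HAWA 33.7, SAO 29.5 → max 33.7 km
Location 2: residuals MCB 0.0, HAWA 0.0, SAO 0.0 → max 0.0 km
Location 3: residuals MCB 147.2, HAWA 62.1, SAO 130.0 → max 147.2 km
Location 4: residuals MCB 107.5, HAWA 21.9, SAO 144.3 → max 144.3 km
Location 5: residuals MCB 159.1, HAWA 9.2, SAO 94.4 → max 159.1 km
Only Location 2 has all residuals ≈ 0.

Location 2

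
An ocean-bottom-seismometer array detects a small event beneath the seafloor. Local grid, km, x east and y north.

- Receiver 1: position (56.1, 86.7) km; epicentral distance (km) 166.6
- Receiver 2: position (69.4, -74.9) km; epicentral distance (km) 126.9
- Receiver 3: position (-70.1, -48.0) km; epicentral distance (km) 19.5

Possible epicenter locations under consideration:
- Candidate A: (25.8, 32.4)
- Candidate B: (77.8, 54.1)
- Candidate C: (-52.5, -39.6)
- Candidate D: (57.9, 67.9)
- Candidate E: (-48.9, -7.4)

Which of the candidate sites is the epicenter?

Candidate C

For each candidate, compare |candidate − station| to the reported distance:
Candidate A: residuals Receiver 1 104.4, Receiver 2 11.1, Receiver 3 105.6 → max 105.6 km
Candidate B: residuals Receiver 1 127.4, Receiver 2 2.4, Receiver 3 160.2 → max 160.2 km
Candidate C: residuals Receiver 1 0.0, Receiver 2 0.0, Receiver 3 0.0 → max 0.0 km
Candidate D: residuals Receiver 1 147.7, Receiver 2 16.4, Receiver 3 153.2 → max 153.2 km
Candidate E: residuals Receiver 1 25.6, Receiver 2 9.3, Receiver 3 26.3 → max 26.3 km
Only Candidate C has all residuals ≈ 0.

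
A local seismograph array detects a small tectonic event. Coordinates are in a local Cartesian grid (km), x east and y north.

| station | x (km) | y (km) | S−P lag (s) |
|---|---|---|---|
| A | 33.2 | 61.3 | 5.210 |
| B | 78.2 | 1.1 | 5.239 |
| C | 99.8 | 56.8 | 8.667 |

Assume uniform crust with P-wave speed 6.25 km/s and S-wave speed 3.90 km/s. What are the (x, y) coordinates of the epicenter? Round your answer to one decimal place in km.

Distance from S−P lag: d = Δt · v_P v_S / (v_P − v_S) = Δt · (6.25·3.90)/(6.25−3.90) ≈ 10.3723·Δt.
So d_A = 54.04, d_B = 54.34, d_C = 89.90 km.
Circle about each station: (x − 33.2)² + (y − 61.3)² = 54.04²; (x − 78.2)² + (y − 1.1)² = 54.34²; (x − 99.8)² + (y − 56.8)² = 89.90².
Subtracting the A equation from the B and C equations removes the quadratic terms:
90.0 x − 120.4 y = 1224.01
133.2 x − 9.0 y = 3164.66
Solving the 2×2 system: x ≈ 24.3, y ≈ 8.0 km.

24.3 km east, 8.0 km north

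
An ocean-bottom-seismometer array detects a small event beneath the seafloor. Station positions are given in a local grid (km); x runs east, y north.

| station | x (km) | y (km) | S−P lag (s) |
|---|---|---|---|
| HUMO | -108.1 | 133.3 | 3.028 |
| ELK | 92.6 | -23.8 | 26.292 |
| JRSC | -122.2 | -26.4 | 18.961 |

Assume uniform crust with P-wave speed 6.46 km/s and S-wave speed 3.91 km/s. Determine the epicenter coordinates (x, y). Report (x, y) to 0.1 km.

Distance from S−P lag: d = Δt · v_P v_S / (v_P − v_S) = Δt · (6.46·3.91)/(6.46−3.91) ≈ 9.9053·Δt.
So d_HUMO = 29.99, d_ELK = 260.43, d_JRSC = 187.82 km.
Circle about each station: (x + 108.1)² + (y − 133.3)² = 29.99²; (x − 92.6)² + (y + 23.8)² = 260.43²; (x + 122.2)² + (y + 26.4)² = 187.82².
Subtracting pairs of circle equations eliminates x²+y² and gives linear equations (the radical axes):
401.4 x − 314.2 y = -87237.68
-28.2 x − 319.4 y = -48201.65
Solving the 2×2 system: x ≈ -92.8, y ≈ 159.1 km.

-92.8 km east, 159.1 km north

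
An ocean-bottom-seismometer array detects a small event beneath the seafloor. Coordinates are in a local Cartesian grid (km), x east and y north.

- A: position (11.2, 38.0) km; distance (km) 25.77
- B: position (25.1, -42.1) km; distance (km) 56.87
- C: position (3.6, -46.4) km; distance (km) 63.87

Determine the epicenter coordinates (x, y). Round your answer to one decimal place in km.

(22.2, 14.7)

Circle about each station: (x − 11.2)² + (y − 38.0)² = 25.77²; (x − 25.1)² + (y + 42.1)² = 56.87²; (x − 3.6)² + (y + 46.4)² = 63.87².
Subtracting the A equation from the B and C equations removes the quadratic terms:
27.8 x − 160.2 y = -1737.12
-15.2 x − 168.8 y = -2818.80
Solving the 2×2 system: x ≈ 22.2, y ≈ 14.7 km.
Check against A (with the unrounded x, y): √((x − 11.2)²+(y − 38.0)²) = 25.77 ≈ 25.77 km. ✓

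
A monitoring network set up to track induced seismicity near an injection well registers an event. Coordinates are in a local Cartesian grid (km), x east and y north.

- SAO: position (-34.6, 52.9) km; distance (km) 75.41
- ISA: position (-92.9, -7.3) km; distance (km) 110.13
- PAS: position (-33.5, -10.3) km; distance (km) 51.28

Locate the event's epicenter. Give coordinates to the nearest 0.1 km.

Circle about each station: (x + 34.6)² + (y − 52.9)² = 75.41²; (x + 92.9)² + (y + 7.3)² = 110.13²; (x + 33.5)² + (y + 10.3)² = 51.28².
Subtracting pairs of circle equations eliminates x²+y² and gives linear equations (the radical axes):
-116.6 x − 120.4 y = -1753.82
2.2 x − 126.4 y = 289.80
Solving the 2×2 system: x ≈ 17.1, y ≈ -2.0 km.

17.1 km east, -2.0 km north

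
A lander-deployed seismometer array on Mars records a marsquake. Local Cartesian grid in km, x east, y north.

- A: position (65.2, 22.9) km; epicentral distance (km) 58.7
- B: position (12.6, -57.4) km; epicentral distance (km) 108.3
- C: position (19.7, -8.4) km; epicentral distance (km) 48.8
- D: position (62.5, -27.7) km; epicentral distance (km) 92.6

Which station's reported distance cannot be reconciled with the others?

C

Solve using three stations at a time. Using A, B, D (subtract circle equations pairwise → linear system) gives (x, y) ≈ (13.5, 51.0).
Distances from that point to each station vs reported:
  A: calculated 58.8 vs reported 58.7 → residual 0.1 km
  B: calculated 108.4 vs reported 108.3 → residual 0.1 km
  C: calculated 59.7 vs reported 48.8 → residual 10.9 km
  D: calculated 92.7 vs reported 92.6 → residual 0.1 km
A, B, D are mutually consistent (residuals ≈ 0); C is off by 10.9 km.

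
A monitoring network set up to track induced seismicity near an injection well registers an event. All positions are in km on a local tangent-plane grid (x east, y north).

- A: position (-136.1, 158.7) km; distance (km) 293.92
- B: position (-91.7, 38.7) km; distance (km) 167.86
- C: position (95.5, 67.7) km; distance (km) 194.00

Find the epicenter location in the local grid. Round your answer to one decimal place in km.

Circle about each station: (x + 136.1)² + (y − 158.7)² = 293.92²; (x + 91.7)² + (y − 38.7)² = 167.86²; (x − 95.5)² + (y − 67.7)² = 194.00².
Subtracting the A equation from the B and C equations removes the quadratic terms:
88.8 x − 240.0 y = 24409.67
463.2 x − 182.0 y = 18747.61
Solving the 2×2 system: x ≈ 0.6, y ≈ -101.5 km.
Check against A (with the unrounded x, y): √((x + 136.1)²+(y − 158.7)²) = 293.91 ≈ 293.92 km. ✓

0.6 km east, -101.5 km north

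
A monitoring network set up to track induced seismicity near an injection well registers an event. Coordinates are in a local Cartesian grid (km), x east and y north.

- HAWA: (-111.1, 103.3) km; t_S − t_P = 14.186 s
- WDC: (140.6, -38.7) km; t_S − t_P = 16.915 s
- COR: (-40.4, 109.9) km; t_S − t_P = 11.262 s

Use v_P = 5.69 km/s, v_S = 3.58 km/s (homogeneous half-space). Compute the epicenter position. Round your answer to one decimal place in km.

(-17.1, 3.7)

Distance from S−P lag: d = Δt · v_P v_S / (v_P − v_S) = Δt · (5.69·3.58)/(5.69−3.58) ≈ 9.6541·Δt.
So d_HAWA = 136.95, d_WDC = 163.30, d_COR = 108.72 km.
Circle about each station: (x + 111.1)² + (y − 103.3)² = 136.95²; (x − 140.6)² + (y + 38.7)² = 163.30²; (x + 40.4)² + (y − 109.9)² = 108.72².
Subtracting the HAWA equation from the WDC and COR equations removes the quadratic terms:
503.4 x − 284.0 y = -9659.64
141.4 x + 13.2 y = -2368.67
Solving the 2×2 system: x ≈ -17.1, y ≈ 3.7 km.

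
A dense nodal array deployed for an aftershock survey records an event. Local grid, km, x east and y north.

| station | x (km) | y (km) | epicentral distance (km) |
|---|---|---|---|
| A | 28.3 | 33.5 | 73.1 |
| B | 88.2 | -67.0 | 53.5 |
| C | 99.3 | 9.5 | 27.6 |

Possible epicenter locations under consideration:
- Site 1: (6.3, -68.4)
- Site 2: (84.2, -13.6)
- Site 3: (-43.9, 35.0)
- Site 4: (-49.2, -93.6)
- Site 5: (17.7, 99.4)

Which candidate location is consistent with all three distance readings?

Site 2

For each candidate, compare |candidate − station| to the reported distance:
Site 1: residuals A 31.1, B 28.4, C 93.7 → max 93.7 km
Site 2: residuals A 0.0, B 0.0, C 0.0 → max 0.0 km
Site 3: residuals A 0.9, B 113.4, C 117.9 → max 117.9 km
Site 4: residuals A 75.8, B 86.5, C 153.2 → max 153.2 km
Site 5: residuals A 6.4, B 127.2, C 93.8 → max 127.2 km
Only Site 2 has all residuals ≈ 0.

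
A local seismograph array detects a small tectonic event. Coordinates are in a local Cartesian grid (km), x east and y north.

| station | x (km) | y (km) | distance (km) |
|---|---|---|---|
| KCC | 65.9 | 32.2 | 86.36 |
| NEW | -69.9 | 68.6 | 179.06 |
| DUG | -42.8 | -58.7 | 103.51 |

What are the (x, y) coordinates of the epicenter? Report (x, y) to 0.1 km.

(60.6, -54.0)

Circle about each station: (x − 65.9)² + (y − 32.2)² = 86.36²; (x + 69.9)² + (y − 68.6)² = 179.06²; (x + 42.8)² + (y + 58.7)² = 103.51².
Subtracting the KCC equation from the NEW and DUG equations removes the quadratic terms:
-271.6 x + 72.8 y = -20392.11
-217.4 x − 181.8 y = -3358.39
Solving the 2×2 system: x ≈ 60.6, y ≈ -54.0 km.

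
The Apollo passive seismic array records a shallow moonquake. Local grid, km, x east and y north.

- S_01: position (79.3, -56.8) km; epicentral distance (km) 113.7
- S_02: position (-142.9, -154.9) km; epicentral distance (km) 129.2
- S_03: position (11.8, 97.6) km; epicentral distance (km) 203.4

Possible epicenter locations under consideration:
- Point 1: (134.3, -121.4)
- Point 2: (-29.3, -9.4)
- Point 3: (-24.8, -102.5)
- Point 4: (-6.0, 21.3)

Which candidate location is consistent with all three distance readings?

For each candidate, compare |candidate − station| to the reported distance:
Point 1: residuals S_01 28.9, S_02 150.0, S_03 47.5 → max 150.0 km
Point 2: residuals S_01 4.8, S_02 55.4, S_03 88.8 → max 88.8 km
Point 3: residuals S_01 0.0, S_02 0.0, S_03 0.0 → max 0.0 km
Point 4: residuals S_01 2.0, S_02 93.9, S_03 125.1 → max 125.1 km
Only Point 3 has all residuals ≈ 0.

Point 3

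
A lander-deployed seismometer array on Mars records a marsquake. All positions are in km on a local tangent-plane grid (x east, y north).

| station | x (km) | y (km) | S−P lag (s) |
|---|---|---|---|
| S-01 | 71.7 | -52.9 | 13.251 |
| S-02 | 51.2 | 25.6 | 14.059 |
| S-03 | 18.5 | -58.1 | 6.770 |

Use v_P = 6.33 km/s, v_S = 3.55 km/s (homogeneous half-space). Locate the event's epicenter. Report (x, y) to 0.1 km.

-35.3 km east, -48.1 km north

Distance from S−P lag: d = Δt · v_P v_S / (v_P − v_S) = Δt · (6.33·3.55)/(6.33−3.55) ≈ 8.0833·Δt.
So d_S-01 = 107.11, d_S-02 = 113.64, d_S-03 = 54.72 km.
Circle about each station: (x − 71.7)² + (y + 52.9)² = 107.11²; (x − 51.2)² + (y − 25.6)² = 113.64²; (x − 18.5)² + (y + 58.1)² = 54.72².
Subtracting the S-01 equation from the S-02 and S-03 equations removes the quadratic terms:
-41.0 x + 157.0 y = -6104.00
-106.4 x − 10.4 y = 4256.83
Solving the 2×2 system: x ≈ -35.3, y ≈ -48.1 km.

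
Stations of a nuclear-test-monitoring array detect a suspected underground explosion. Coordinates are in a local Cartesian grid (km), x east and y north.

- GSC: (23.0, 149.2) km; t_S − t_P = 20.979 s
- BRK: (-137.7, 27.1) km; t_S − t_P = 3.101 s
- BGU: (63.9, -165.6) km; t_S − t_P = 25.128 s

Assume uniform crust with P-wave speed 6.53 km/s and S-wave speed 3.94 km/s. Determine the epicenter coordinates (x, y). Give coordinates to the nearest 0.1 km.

-122.7 km east, 0.2 km north

Distance from S−P lag: d = Δt · v_P v_S / (v_P − v_S) = Δt · (6.53·3.94)/(6.53−3.94) ≈ 9.9337·Δt.
So d_GSC = 208.40, d_BRK = 30.80, d_BGU = 249.61 km.
Circle about each station: (x − 23.0)² + (y − 149.2)² = 208.40²; (x + 137.7)² + (y − 27.1)² = 30.80²; (x − 63.9)² + (y + 165.6)² = 249.61².
Subtracting the GSC equation from the BRK and BGU equations removes the quadratic terms:
-321.4 x − 244.2 y = 39387.98
81.8 x − 629.6 y = -10157.66
Solving the 2×2 system: x ≈ -122.7, y ≈ 0.2 km.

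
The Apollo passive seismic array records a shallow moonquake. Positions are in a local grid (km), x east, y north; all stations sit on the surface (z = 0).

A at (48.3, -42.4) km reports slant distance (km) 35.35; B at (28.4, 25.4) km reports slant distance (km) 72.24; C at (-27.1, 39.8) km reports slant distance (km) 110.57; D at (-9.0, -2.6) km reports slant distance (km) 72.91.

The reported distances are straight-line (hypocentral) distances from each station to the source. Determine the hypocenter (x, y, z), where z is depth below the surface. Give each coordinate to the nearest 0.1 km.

x ≈ 46.1 km, y ≈ -35.5 km, depth ≈ 34.6 km

Each station gives a sphere (x−x_i)² + (y−y_i)² + z² = d_i² (stations at z=0).
Subtracting the A sphere from B and C: z² cancels, leaving linear equations in x and y:
-39.8 x + 135.6 y = -6647.93
-150.8 x + 164.4 y = -12788.30
Solving: x ≈ 46.110, y ≈ -35.492 km (keep extra digits for the depth step; rounded: 46.1, -35.5).
Then from the A sphere: z² = 35.35² − (x − 48.3)² − (y + 42.4)² with x = 46.110, y = -35.492, so z ≈ 34.599 ≈ 34.6 km.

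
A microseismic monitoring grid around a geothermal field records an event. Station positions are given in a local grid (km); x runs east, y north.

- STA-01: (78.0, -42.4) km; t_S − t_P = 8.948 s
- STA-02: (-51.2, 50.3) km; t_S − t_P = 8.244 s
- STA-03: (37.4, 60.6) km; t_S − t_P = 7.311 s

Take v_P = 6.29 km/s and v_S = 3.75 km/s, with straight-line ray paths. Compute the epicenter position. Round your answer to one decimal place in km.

6.6 km east, 0.1 km north

Distance from S−P lag: d = Δt · v_P v_S / (v_P − v_S) = Δt · (6.29·3.75)/(6.29−3.75) ≈ 9.2864·Δt.
So d_STA-01 = 83.09, d_STA-02 = 76.56, d_STA-03 = 67.89 km.
Circle about each station: (x − 78.0)² + (y + 42.4)² = 83.09²; (x + 51.2)² + (y − 50.3)² = 76.56²; (x − 37.4)² + (y − 60.6)² = 67.89².
Subtracting the STA-01 equation from the STA-02 and STA-03 equations removes the quadratic terms:
-258.4 x + 185.4 y = -1687.72
-81.2 x + 206.0 y = -515.74
Solving the 2×2 system: x ≈ 6.6, y ≈ 0.1 km.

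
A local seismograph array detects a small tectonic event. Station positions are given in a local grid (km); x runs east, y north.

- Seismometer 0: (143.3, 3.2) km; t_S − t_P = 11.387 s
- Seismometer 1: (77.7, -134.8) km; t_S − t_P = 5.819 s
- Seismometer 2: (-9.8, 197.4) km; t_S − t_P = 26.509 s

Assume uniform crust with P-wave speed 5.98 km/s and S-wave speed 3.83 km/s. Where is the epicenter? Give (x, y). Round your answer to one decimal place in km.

(53.1, -77.9)

Distance from S−P lag: d = Δt · v_P v_S / (v_P − v_S) = Δt · (5.98·3.83)/(5.98−3.83) ≈ 10.6527·Δt.
So d_Seismometer 0 = 121.30, d_Seismometer 1 = 61.99, d_Seismometer 2 = 282.39 km.
Circle about each station: (x − 143.3)² + (y − 3.2)² = 121.30²; (x − 77.7)² + (y + 134.8)² = 61.99²; (x + 9.8)² + (y − 197.4)² = 282.39².
Subtracting the Seismometer 0 equation from the Seismometer 1 and Seismometer 2 equations removes the quadratic terms:
-131.2 x − 276.0 y = 14534.13
-306.2 x + 388.4 y = -46512.75
Solving the 2×2 system: x ≈ 53.1, y ≈ -77.9 km.
Check against Seismometer 0 (with the unrounded x, y): √((x − 143.3)²+(y − 3.2)²) = 121.30 ≈ 121.30 km. ✓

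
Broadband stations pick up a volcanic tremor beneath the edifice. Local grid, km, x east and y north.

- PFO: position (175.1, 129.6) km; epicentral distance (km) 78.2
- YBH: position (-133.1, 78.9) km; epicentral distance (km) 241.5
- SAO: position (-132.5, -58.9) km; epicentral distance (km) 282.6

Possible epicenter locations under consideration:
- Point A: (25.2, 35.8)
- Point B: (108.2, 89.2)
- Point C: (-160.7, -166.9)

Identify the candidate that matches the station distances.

For each candidate, compare |candidate − station| to the reported distance:
Point A: residuals PFO 98.6, YBH 77.4, SAO 98.7 → max 98.7 km
Point B: residuals PFO 0.0, YBH 0.0, SAO 0.0 → max 0.0 km
Point C: residuals PFO 369.8, YBH 5.8, SAO 171.0 → max 369.8 km
Only Point B has all residuals ≈ 0.

Point B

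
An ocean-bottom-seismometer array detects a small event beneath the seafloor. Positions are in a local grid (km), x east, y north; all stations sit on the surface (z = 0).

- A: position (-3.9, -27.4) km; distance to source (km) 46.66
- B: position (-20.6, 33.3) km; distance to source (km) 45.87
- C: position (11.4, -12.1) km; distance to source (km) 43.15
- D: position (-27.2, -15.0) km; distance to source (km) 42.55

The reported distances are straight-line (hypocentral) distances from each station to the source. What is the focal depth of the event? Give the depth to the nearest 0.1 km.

Each station gives a sphere (x−x_i)² + (y−y_i)² + z² = d_i² (stations at z=0).
Subtracting the A sphere from B and C: z² cancels, leaving linear equations in x and y:
-33.4 x + 121.4 y = 840.38
30.6 x + 30.6 y = -174.37
Solving: x ≈ -9.898, y ≈ 4.199 km (keep extra digits for the depth step; rounded: -9.9, 4.2).
Then from the A sphere: z² = 46.66² − (x + 3.9)² − (y + 27.4)² with x = -9.898, y = 4.199, so z ≈ 33.804 ≈ 33.8 km.
Check against D (with the unrounded solution): distance 42.55 ≈ 42.55 km. ✓

z ≈ 33.8 km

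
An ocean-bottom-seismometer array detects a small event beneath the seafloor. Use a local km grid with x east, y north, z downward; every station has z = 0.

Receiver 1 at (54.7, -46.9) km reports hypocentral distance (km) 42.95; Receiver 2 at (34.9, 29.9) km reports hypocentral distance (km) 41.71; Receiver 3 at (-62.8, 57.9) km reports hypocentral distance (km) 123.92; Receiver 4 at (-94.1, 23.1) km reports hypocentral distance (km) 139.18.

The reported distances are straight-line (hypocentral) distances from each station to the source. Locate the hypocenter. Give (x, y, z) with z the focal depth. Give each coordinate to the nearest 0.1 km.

x ≈ 40.6 km, y ≈ -8.9 km, depth ≈ 14.2 km

Each station gives a sphere (x−x_i)² + (y−y_i)² + z² = d_i² (stations at z=0).
Subtracting the Receiver 1 sphere from Receiver 2 and Receiver 3: z² cancels, leaving linear equations in x and y:
-39.6 x + 153.6 y = -2974.70
-235.0 x + 209.6 y = -11406.91
Solving: x ≈ 40.603, y ≈ -8.898 km (keep extra digits for the depth step; rounded: 40.6, -8.9).
Then from the Receiver 1 sphere: z² = 42.95² − (x − 54.7)² − (y + 46.9)² with x = 40.603, y = -8.898, so z ≈ 14.207 ≈ 14.2 km.
Check against Receiver 4 (with the unrounded solution): distance 139.18 ≈ 139.18 km. ✓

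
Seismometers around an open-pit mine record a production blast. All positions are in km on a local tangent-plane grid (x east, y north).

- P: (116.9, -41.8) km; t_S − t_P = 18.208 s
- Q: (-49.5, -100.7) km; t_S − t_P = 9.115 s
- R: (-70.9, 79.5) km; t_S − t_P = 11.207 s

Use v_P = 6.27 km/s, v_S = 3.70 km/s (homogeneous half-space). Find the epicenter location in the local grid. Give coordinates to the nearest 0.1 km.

Distance from S−P lag: d = Δt · v_P v_S / (v_P − v_S) = Δt · (6.27·3.70)/(6.27−3.70) ≈ 9.0268·Δt.
So d_P = 164.36, d_Q = 82.28, d_R = 101.16 km.
Circle about each station: (x − 116.9)² + (y + 41.8)² = 164.36²; (x + 49.5)² + (y + 100.7)² = 82.28²; (x + 70.9)² + (y − 79.5)² = 101.16².
Subtracting pairs of circle equations eliminates x²+y² and gives linear equations (the radical axes):
-332.8 x − 117.8 y = 17422.10
-375.6 x + 242.6 y = 12715.07
Solving the 2×2 system: x ≈ -45.8, y ≈ -18.5 km.

x ≈ -45.8 km, y ≈ -18.5 km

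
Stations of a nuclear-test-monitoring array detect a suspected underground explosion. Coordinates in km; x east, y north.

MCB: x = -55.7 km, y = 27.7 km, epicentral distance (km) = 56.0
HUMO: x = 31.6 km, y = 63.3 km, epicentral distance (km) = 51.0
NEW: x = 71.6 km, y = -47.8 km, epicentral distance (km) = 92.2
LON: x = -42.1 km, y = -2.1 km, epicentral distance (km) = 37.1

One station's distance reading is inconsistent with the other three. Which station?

Solve using three stations at a time. Using MCB, NEW, LON (subtract circle equations pairwise → linear system) gives (x, y) ≈ (-5.3, 3.2).
Distances from that point to each station vs reported:
  MCB: calculated 56.1 vs reported 56.0 → residual 0.1 km
  HUMO: calculated 70.5 vs reported 51.0 → residual 19.5 km
  NEW: calculated 92.2 vs reported 92.2 → residual 0.0 km
  LON: calculated 37.2 vs reported 37.1 → residual 0.1 km
MCB, NEW, LON are mutually consistent (residuals ≈ 0); HUMO is off by 19.5 km.

HUMO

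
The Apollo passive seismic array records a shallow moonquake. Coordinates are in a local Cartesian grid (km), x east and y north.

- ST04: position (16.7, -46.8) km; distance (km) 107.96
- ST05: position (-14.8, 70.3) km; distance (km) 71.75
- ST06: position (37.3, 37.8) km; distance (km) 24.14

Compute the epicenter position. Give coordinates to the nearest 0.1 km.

Circle about each station: (x − 16.7)² + (y + 46.8)² = 107.96²; (x + 14.8)² + (y − 70.3)² = 71.75²; (x − 37.3)² + (y − 37.8)² = 24.14².
Subtracting the ST04 equation from the ST05 and ST06 equations removes the quadratic terms:
-63.0 x + 234.2 y = 9199.30
41.2 x + 169.2 y = 11423.62
Solving the 2×2 system: x ≈ 55.1, y ≈ 54.1 km.

(55.1, 54.1)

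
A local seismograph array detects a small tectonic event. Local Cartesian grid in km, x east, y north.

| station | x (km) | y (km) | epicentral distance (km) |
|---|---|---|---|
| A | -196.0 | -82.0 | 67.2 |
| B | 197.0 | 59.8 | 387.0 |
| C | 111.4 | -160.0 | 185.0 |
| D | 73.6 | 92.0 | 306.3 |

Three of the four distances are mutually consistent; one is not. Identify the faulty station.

C

Solve using three stations at a time. Using A, B, D (subtract circle equations pairwise → linear system) gives (x, y) ≈ (-143.6, -124.0).
Distances from that point to each station vs reported:
  A: calculated 67.2 vs reported 67.2 → residual 0.0 km
  B: calculated 387.0 vs reported 387.0 → residual 0.0 km
  C: calculated 257.5 vs reported 185.0 → residual 72.5 km
  D: calculated 306.3 vs reported 306.3 → residual 0.0 km
A, B, D are mutually consistent (residuals ≈ 0); C is off by 72.5 km.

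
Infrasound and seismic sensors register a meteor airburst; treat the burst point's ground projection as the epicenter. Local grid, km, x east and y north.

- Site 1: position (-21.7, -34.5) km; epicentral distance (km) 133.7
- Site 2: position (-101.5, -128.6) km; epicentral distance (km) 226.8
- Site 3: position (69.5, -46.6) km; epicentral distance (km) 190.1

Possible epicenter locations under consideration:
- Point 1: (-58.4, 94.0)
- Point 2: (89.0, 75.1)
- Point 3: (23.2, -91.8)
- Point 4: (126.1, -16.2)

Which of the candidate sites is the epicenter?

Point 1

For each candidate, compare |candidate − station| to the reported distance:
Point 1: residuals Site 1 0.1, Site 2 0.1, Site 3 0.0 → max 0.1 km
Point 2: residuals Site 1 22.1, Site 2 52.1, Site 3 66.8 → max 66.8 km
Point 3: residuals Site 1 60.9, Site 2 96.8, Site 3 125.4 → max 125.4 km
Point 4: residuals Site 1 15.2, Site 2 27.0, Site 3 125.9 → max 125.9 km
Only Point 1 has all residuals ≈ 0.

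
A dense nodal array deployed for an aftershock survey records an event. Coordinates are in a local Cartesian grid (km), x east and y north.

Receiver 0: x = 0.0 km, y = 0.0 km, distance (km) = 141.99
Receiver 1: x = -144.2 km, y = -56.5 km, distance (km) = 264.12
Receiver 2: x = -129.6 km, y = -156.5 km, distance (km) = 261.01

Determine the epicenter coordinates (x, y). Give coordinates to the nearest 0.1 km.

x ≈ 119.1 km, y ≈ -77.3 km

Circle about each station: x² + y² = 141.99²; (x + 144.2)² + (y + 56.5)² = 264.12²; (x + 129.6)² + (y + 156.5)² = 261.01².
Subtracting pairs of circle equations eliminates x²+y² and gives linear equations (the radical axes):
-288.4 x − 113.0 y = -25612.32
-259.2 x − 313.0 y = -6676.65
Solving the 2×2 system: x ≈ 119.1, y ≈ -77.3 km.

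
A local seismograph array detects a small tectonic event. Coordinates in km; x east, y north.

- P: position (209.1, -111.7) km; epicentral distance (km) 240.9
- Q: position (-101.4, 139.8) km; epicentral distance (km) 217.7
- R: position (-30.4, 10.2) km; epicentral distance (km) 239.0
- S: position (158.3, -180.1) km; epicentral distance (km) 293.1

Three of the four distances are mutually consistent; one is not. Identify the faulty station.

Solve using three stations at a time. Using P, Q, S (subtract circle equations pairwise → linear system) gives (x, y) ≈ (114.1, 109.6).
Distances from that point to each station vs reported:
  P: calculated 240.8 vs reported 240.9 → residual 0.1 km
  Q: calculated 217.6 vs reported 217.7 → residual 0.1 km
  R: calculated 175.4 vs reported 239.0 → residual 63.6 km
  S: calculated 293.0 vs reported 293.1 → residual 0.1 km
P, Q, S are mutually consistent (residuals ≈ 0); R is off by 63.6 km.

R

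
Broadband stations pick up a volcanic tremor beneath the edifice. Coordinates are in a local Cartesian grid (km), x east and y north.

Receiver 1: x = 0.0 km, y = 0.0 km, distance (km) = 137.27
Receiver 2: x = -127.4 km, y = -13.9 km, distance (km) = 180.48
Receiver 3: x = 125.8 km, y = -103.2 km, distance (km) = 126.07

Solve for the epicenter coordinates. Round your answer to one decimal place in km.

Circle about each station: x² + y² = 137.27²; (x + 127.4)² + (y + 13.9)² = 180.48²; (x − 125.8)² + (y + 103.2)² = 126.07².
Subtracting the Receiver 1 equation from the Receiver 2 and Receiver 3 equations removes the quadratic terms:
-254.8 x − 27.8 y = 2693.99
251.6 x − 206.4 y = 29425.29
Solving the 2×2 system: x ≈ 4.4, y ≈ -137.2 km.
Check against Receiver 1 (with the unrounded x, y): √(x²+y²) = 137.28 ≈ 137.27 km. ✓

(4.4, -137.2)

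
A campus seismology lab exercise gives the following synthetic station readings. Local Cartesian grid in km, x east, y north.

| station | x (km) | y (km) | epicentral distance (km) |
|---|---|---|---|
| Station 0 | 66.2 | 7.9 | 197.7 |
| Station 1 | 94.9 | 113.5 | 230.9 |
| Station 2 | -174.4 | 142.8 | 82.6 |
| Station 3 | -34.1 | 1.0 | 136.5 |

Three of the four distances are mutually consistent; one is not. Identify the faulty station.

Station 1

Solve using three stations at a time. Using Station 0, Station 2, Station 3 (subtract circle equations pairwise → linear system) gives (x, y) ≈ (-94.1, 123.6).
Distances from that point to each station vs reported:
  Station 0: calculated 197.7 vs reported 197.7 → residual 0.0 km
  Station 1: calculated 189.3 vs reported 230.9 → residual 41.6 km
  Station 2: calculated 82.6 vs reported 82.6 → residual 0.0 km
  Station 3: calculated 136.5 vs reported 136.5 → residual 0.0 km
Station 0, Station 2, Station 3 are mutually consistent (residuals ≈ 0); Station 1 is off by 41.6 km.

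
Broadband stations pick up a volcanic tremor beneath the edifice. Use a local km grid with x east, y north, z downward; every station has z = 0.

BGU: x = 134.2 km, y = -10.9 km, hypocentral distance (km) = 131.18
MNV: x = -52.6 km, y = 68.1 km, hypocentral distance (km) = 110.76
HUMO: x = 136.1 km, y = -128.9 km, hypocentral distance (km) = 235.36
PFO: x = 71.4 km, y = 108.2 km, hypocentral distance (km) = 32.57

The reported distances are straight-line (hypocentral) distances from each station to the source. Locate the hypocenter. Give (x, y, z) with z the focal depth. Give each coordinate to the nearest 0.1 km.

x ≈ 53.8 km, y ≈ 90.6 km, depth ≈ 21.0 km

Each station gives a sphere (x−x_i)² + (y−y_i)² + z² = d_i² (stations at z=0).
Subtracting the BGU sphere from MNV and HUMO: z² cancels, leaving linear equations in x and y:
-373.6 x + 158.0 y = -5783.67
3.8 x − 236.0 y = -21176.17
Solving: x ≈ 53.795, y ≈ 90.596 km (keep extra digits for the depth step; rounded: 53.8, 90.6).
Then from the BGU sphere: z² = 131.18² − (x − 134.2)² − (y + 10.9)² with x = 53.795, y = 90.596, so z ≈ 21.019 ≈ 21.0 km.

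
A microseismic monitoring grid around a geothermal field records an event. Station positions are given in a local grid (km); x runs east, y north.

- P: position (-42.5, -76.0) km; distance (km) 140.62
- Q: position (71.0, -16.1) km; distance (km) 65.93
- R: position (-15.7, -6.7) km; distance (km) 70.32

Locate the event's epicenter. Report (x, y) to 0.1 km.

36.7 km east, 40.2 km north

Circle about each station: (x + 42.5)² + (y + 76.0)² = 140.62²; (x − 71.0)² + (y + 16.1)² = 65.93²; (x + 15.7)² + (y + 6.7)² = 70.32².
Subtracting the P equation from the Q and R equations removes the quadratic terms:
227.0 x + 119.8 y = 13145.18
53.6 x + 138.6 y = 7538.21
Solving the 2×2 system: x ≈ 36.7, y ≈ 40.2 km.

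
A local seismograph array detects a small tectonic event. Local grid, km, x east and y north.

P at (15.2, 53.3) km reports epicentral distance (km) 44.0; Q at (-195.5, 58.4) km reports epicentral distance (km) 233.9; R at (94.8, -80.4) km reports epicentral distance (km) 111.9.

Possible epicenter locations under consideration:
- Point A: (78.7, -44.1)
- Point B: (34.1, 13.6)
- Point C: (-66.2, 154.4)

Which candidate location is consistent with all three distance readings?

For each candidate, compare |candidate − station| to the reported distance:
Point A: residuals P 72.3, Q 58.8, R 72.2 → max 72.3 km
Point B: residuals P 0.0, Q 0.0, R 0.0 → max 0.0 km
Point C: residuals P 85.8, Q 72.9, R 172.8 → max 172.8 km
Only Point B has all residuals ≈ 0.

Point B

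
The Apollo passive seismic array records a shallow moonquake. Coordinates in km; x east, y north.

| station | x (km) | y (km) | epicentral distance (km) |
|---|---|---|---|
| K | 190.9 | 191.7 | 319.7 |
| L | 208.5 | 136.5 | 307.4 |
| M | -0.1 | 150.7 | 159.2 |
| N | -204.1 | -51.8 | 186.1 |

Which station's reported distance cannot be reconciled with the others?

N

Solve using three stations at a time. Using K, L, M (subtract circle equations pairwise → linear system) gives (x, y) ≈ (-70.8, 8.0).
Distances from that point to each station vs reported:
  K: calculated 319.7 vs reported 319.7 → residual 0.0 km
  L: calculated 307.4 vs reported 307.4 → residual 0.0 km
  M: calculated 159.3 vs reported 159.2 → residual 0.1 km
  N: calculated 146.1 vs reported 186.1 → residual 40.0 km
K, L, M are mutually consistent (residuals ≈ 0); N is off by 40.0 km.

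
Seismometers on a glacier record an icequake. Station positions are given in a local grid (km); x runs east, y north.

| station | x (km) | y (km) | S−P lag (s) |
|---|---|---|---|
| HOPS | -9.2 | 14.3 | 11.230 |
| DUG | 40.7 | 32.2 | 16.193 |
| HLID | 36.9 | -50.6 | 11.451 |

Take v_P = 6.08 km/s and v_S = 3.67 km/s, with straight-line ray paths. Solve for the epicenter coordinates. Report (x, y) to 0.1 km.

(-66.9, -72.2)

Distance from S−P lag: d = Δt · v_P v_S / (v_P − v_S) = Δt · (6.08·3.67)/(6.08−3.67) ≈ 9.2588·Δt.
So d_HOPS = 103.98, d_DUG = 149.93, d_HLID = 106.02 km.
Circle about each station: (x + 9.2)² + (y − 14.3)² = 103.98²; (x − 40.7)² + (y − 32.2)² = 149.93²; (x − 36.9)² + (y + 50.6)² = 106.02².
Subtracting the HOPS equation from the DUG and HLID equations removes the quadratic terms:
99.8 x + 35.8 y = -9262.96
92.2 x − 129.8 y = 3204.44
Solving the 2×2 system: x ≈ -66.9, y ≈ -72.2 km.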